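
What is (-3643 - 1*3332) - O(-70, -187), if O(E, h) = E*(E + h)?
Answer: -24965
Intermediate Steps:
(-3643 - 1*3332) - O(-70, -187) = (-3643 - 1*3332) - (-70)*(-70 - 187) = (-3643 - 3332) - (-70)*(-257) = -6975 - 1*17990 = -6975 - 17990 = -24965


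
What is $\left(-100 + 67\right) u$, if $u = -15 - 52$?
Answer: $2211$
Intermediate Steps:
$u = -67$ ($u = -15 - 52 = -67$)
$\left(-100 + 67\right) u = \left(-100 + 67\right) \left(-67\right) = \left(-33\right) \left(-67\right) = 2211$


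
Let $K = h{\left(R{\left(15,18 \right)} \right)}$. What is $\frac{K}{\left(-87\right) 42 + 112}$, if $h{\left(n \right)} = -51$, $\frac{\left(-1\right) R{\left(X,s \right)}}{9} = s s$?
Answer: $\frac{51}{3542} \approx 0.014399$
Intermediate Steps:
$R{\left(X,s \right)} = - 9 s^{2}$ ($R{\left(X,s \right)} = - 9 s s = - 9 s^{2}$)
$K = -51$
$\frac{K}{\left(-87\right) 42 + 112} = - \frac{51}{\left(-87\right) 42 + 112} = - \frac{51}{-3654 + 112} = - \frac{51}{-3542} = \left(-51\right) \left(- \frac{1}{3542}\right) = \frac{51}{3542}$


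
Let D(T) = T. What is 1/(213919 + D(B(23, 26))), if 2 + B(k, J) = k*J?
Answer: 1/214515 ≈ 4.6617e-6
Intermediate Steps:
B(k, J) = -2 + J*k (B(k, J) = -2 + k*J = -2 + J*k)
1/(213919 + D(B(23, 26))) = 1/(213919 + (-2 + 26*23)) = 1/(213919 + (-2 + 598)) = 1/(213919 + 596) = 1/214515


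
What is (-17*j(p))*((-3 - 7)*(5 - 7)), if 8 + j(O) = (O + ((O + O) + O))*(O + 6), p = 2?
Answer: -19040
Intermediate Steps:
j(O) = -8 + 4*O*(6 + O) (j(O) = -8 + (O + ((O + O) + O))*(O + 6) = -8 + (O + (2*O + O))*(6 + O) = -8 + (O + 3*O)*(6 + O) = -8 + (4*O)*(6 + O) = -8 + 4*O*(6 + O))
(-17*j(p))*((-3 - 7)*(5 - 7)) = (-17*(-8 + 4*2**2 + 24*2))*((-3 - 7)*(5 - 7)) = (-17*(-8 + 4*4 + 48))*(-10*(-2)) = -17*(-8 + 16 + 48)*20 = -17*56*20 = -952*20 = -19040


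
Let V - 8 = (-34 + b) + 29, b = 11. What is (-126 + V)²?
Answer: 12544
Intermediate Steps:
V = 14 (V = 8 + ((-34 + 11) + 29) = 8 + (-23 + 29) = 8 + 6 = 14)
(-126 + V)² = (-126 + 14)² = (-112)² = 12544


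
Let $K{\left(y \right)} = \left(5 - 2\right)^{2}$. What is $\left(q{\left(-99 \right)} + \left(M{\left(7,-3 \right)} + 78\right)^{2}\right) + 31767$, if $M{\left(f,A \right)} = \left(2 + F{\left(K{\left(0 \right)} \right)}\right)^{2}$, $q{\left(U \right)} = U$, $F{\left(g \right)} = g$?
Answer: $71269$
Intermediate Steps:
$K{\left(y \right)} = 9$ ($K{\left(y \right)} = 3^{2} = 9$)
$M{\left(f,A \right)} = 121$ ($M{\left(f,A \right)} = \left(2 + 9\right)^{2} = 11^{2} = 121$)
$\left(q{\left(-99 \right)} + \left(M{\left(7,-3 \right)} + 78\right)^{2}\right) + 31767 = \left(-99 + \left(121 + 78\right)^{2}\right) + 31767 = \left(-99 + 199^{2}\right) + 31767 = \left(-99 + 39601\right) + 31767 = 39502 + 31767 = 71269$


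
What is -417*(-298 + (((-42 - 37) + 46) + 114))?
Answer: 90489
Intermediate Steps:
-417*(-298 + (((-42 - 37) + 46) + 114)) = -417*(-298 + ((-79 + 46) + 114)) = -417*(-298 + (-33 + 114)) = -417*(-298 + 81) = -417*(-217) = 90489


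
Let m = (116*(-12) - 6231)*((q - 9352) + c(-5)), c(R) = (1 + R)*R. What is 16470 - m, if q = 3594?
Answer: -43724304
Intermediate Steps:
c(R) = R*(1 + R)
m = 43740774 (m = (116*(-12) - 6231)*((3594 - 9352) - 5*(1 - 5)) = (-1392 - 6231)*(-5758 - 5*(-4)) = -7623*(-5758 + 20) = -7623*(-5738) = 43740774)
16470 - m = 16470 - 1*43740774 = 16470 - 43740774 = -43724304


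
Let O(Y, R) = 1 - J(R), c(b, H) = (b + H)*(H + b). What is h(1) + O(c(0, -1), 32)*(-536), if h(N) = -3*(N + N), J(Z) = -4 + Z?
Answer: 14466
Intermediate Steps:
c(b, H) = (H + b)² (c(b, H) = (H + b)*(H + b) = (H + b)²)
h(N) = -6*N
O(Y, R) = 5 - R (O(Y, R) = 1 - (-4 + R) = 1 + (4 - R) = 5 - R)
h(1) + O(c(0, -1), 32)*(-536) = -6*1 + (5 - 1*32)*(-536) = -6 + (5 - 32)*(-536) = -6 - 27*(-536) = -6 + 14472 = 14466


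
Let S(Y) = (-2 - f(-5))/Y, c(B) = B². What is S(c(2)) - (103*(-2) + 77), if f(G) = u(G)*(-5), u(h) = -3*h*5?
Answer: 889/4 ≈ 222.25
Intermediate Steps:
u(h) = -15*h
f(G) = 75*G (f(G) = -15*G*(-5) = 75*G)
S(Y) = 373/Y (S(Y) = (-2 - 75*(-5))/Y = (-2 - 1*(-375))/Y = (-2 + 375)/Y = 373/Y)
S(c(2)) - (103*(-2) + 77) = 373/(2²) - (103*(-2) + 77) = 373/4 - (-206 + 77) = 373*(¼) - 1*(-129) = 373/4 + 129 = 889/4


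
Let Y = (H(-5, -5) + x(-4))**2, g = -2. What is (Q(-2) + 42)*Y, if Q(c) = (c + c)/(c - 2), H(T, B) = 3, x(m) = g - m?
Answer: 1075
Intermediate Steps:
x(m) = -2 - m
Y = 25 (Y = (3 + (-2 - 1*(-4)))**2 = (3 + (-2 + 4))**2 = (3 + 2)**2 = 5**2 = 25)
Q(c) = 2*c/(-2 + c) (Q(c) = (2*c)/(-2 + c) = 2*c/(-2 + c))
(Q(-2) + 42)*Y = (2*(-2)/(-2 - 2) + 42)*25 = (2*(-2)/(-4) + 42)*25 = (2*(-2)*(-1/4) + 42)*25 = (1 + 42)*25 = 43*25 = 1075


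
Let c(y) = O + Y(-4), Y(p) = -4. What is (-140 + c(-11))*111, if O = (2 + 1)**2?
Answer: -14985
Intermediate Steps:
O = 9 (O = 3**2 = 9)
c(y) = 5 (c(y) = 9 - 4 = 5)
(-140 + c(-11))*111 = (-140 + 5)*111 = -135*111 = -14985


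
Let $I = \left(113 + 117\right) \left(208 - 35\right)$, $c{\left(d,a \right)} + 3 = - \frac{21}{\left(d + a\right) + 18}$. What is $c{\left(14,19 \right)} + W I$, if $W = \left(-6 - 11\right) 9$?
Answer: $- \frac{103493848}{17} \approx -6.0879 \cdot 10^{6}$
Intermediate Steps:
$c{\left(d,a \right)} = -3 - \frac{21}{18 + a + d}$ ($c{\left(d,a \right)} = -3 - \frac{21}{\left(d + a\right) + 18} = -3 - \frac{21}{\left(a + d\right) + 18} = -3 - \frac{21}{18 + a + d}$)
$W = -153$ ($W = \left(-17\right) 9 = -153$)
$I = 39790$ ($I = 230 \cdot 173 = 39790$)
$c{\left(14,19 \right)} + W I = \frac{3 \left(-25 - 19 - 14\right)}{18 + 19 + 14} - 6087870 = \frac{3 \left(-25 - 19 - 14\right)}{51} - 6087870 = 3 \cdot \frac{1}{51} \left(-58\right) - 6087870 = - \frac{58}{17} - 6087870 = - \frac{103493848}{17}$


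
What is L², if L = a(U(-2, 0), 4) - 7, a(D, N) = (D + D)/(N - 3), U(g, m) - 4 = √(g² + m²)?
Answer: 25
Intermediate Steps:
U(g, m) = 4 + √(g² + m²)
a(D, N) = 2*D/(-3 + N) (a(D, N) = (2*D)/(-3 + N) = 2*D/(-3 + N))
L = 5 (L = 2*(4 + √((-2)² + 0²))/(-3 + 4) - 7 = 2*(4 + √(4 + 0))/1 - 7 = 2*(4 + √4)*1 - 7 = 2*(4 + 2)*1 - 7 = 2*6*1 - 7 = 12 - 7 = 5)
L² = 5² = 25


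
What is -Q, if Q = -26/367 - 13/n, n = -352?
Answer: 4381/129184 ≈ 0.033913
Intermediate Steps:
Q = -4381/129184 (Q = -26/367 - 13/(-352) = -26*1/367 - 13*(-1/352) = -26/367 + 13/352 = -4381/129184 ≈ -0.033913)
-Q = -1*(-4381/129184) = 4381/129184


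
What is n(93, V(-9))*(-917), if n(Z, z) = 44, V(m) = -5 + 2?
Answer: -40348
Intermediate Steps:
V(m) = -3
n(93, V(-9))*(-917) = 44*(-917) = -40348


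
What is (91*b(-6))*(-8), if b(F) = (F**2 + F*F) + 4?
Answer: -55328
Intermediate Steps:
b(F) = 4 + 2*F**2 (b(F) = (F**2 + F**2) + 4 = 2*F**2 + 4 = 4 + 2*F**2)
(91*b(-6))*(-8) = (91*(4 + 2*(-6)**2))*(-8) = (91*(4 + 2*36))*(-8) = (91*(4 + 72))*(-8) = (91*76)*(-8) = 6916*(-8) = -55328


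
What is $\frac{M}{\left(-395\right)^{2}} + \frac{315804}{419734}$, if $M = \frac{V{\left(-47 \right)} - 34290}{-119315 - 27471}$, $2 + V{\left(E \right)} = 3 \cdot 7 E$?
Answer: $\frac{3616324112604193}{4806433982508550} \approx 0.75239$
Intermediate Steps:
$V{\left(E \right)} = -2 + 21 E$ ($V{\left(E \right)} = -2 + 3 \cdot 7 E = -2 + 21 E$)
$M = \frac{35279}{146786}$ ($M = \frac{\left(-2 + 21 \left(-47\right)\right) - 34290}{-119315 - 27471} = \frac{\left(-2 - 987\right) - 34290}{-146786} = \left(-989 - 34290\right) \left(- \frac{1}{146786}\right) = \left(-35279\right) \left(- \frac{1}{146786}\right) = \frac{35279}{146786} \approx 0.24034$)
$\frac{M}{\left(-395\right)^{2}} + \frac{315804}{419734} = \frac{35279}{146786 \left(-395\right)^{2}} + \frac{315804}{419734} = \frac{35279}{146786 \cdot 156025} + 315804 \cdot \frac{1}{419734} = \frac{35279}{146786} \cdot \frac{1}{156025} + \frac{157902}{209867} = \frac{35279}{22902285650} + \frac{157902}{209867} = \frac{3616324112604193}{4806433982508550}$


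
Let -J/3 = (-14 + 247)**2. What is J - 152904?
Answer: -315771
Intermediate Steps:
J = -162867 (J = -3*(-14 + 247)**2 = -3*233**2 = -3*54289 = -162867)
J - 152904 = -162867 - 152904 = -315771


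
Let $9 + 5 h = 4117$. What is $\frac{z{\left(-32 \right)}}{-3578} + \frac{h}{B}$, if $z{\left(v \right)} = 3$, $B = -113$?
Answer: $- \frac{14700119}{2021570} \approx -7.2716$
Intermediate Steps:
$h = \frac{4108}{5}$ ($h = - \frac{9}{5} + \frac{1}{5} \cdot 4117 = - \frac{9}{5} + \frac{4117}{5} = \frac{4108}{5} \approx 821.6$)
$\frac{z{\left(-32 \right)}}{-3578} + \frac{h}{B} = \frac{3}{-3578} + \frac{4108}{5 \left(-113\right)} = 3 \left(- \frac{1}{3578}\right) + \frac{4108}{5} \left(- \frac{1}{113}\right) = - \frac{3}{3578} - \frac{4108}{565} = - \frac{14700119}{2021570}$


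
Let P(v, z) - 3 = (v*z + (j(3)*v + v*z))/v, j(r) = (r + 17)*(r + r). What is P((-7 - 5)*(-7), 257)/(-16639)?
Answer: -91/2377 ≈ -0.038284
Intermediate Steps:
j(r) = 2*r*(17 + r) (j(r) = (17 + r)*(2*r) = 2*r*(17 + r))
P(v, z) = 3 + (120*v + 2*v*z)/v (P(v, z) = 3 + (v*z + ((2*3*(17 + 3))*v + v*z))/v = 3 + (v*z + ((2*3*20)*v + v*z))/v = 3 + (v*z + (120*v + v*z))/v = 3 + (120*v + 2*v*z)/v)
P((-7 - 5)*(-7), 257)/(-16639) = (123 + 2*257)/(-16639) = (123 + 514)*(-1/16639) = 637*(-1/16639) = -91/2377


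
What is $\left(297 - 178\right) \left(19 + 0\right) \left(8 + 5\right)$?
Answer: $29393$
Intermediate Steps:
$\left(297 - 178\right) \left(19 + 0\right) \left(8 + 5\right) = 119 \cdot 19 \cdot 13 = 119 \cdot 247 = 29393$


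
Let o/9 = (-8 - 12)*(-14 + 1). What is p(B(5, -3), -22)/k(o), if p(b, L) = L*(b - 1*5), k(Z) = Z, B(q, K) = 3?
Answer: 11/585 ≈ 0.018803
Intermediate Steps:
o = 2340 (o = 9*((-8 - 12)*(-14 + 1)) = 9*(-20*(-13)) = 9*260 = 2340)
p(b, L) = L*(-5 + b) (p(b, L) = L*(b - 5) = L*(-5 + b))
p(B(5, -3), -22)/k(o) = -22*(-5 + 3)/2340 = -22*(-2)*(1/2340) = 44*(1/2340) = 11/585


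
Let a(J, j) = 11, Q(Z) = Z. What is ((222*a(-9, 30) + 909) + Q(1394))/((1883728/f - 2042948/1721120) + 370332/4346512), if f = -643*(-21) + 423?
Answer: 351084767417646600/9926945637790973 ≈ 35.367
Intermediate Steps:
f = 13926 (f = 13503 + 423 = 13926)
((222*a(-9, 30) + 909) + Q(1394))/((1883728/f - 2042948/1721120) + 370332/4346512) = ((222*11 + 909) + 1394)/((1883728/13926 - 2042948/1721120) + 370332/4346512) = ((2442 + 909) + 1394)/((1883728*(1/13926) - 2042948*1/1721120) + 370332*(1/4346512)) = (3351 + 1394)/((85624/633 - 510737/430280) + 92583/1086628) = 4745/(36518998199/272367240 + 92583/1086628) = 4745/(9926945637790973/73990467316680) = 4745*(73990467316680/9926945637790973) = 351084767417646600/9926945637790973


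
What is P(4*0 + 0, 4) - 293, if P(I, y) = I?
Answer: -293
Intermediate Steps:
P(4*0 + 0, 4) - 293 = (4*0 + 0) - 293 = (0 + 0) - 293 = 0 - 293 = -293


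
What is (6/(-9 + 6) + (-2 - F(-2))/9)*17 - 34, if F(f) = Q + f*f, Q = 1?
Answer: -731/9 ≈ -81.222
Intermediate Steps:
F(f) = 1 + f² (F(f) = 1 + f*f = 1 + f²)
(6/(-9 + 6) + (-2 - F(-2))/9)*17 - 34 = (6/(-9 + 6) + (-2 - (1 + (-2)²))/9)*17 - 34 = (6/(-3) + (-2 - (1 + 4))*(⅑))*17 - 34 = (6*(-⅓) + (-2 - 1*5)*(⅑))*17 - 34 = (-2 + (-2 - 5)*(⅑))*17 - 34 = (-2 - 7*⅑)*17 - 34 = (-2 - 7/9)*17 - 34 = -25/9*17 - 34 = -425/9 - 34 = -731/9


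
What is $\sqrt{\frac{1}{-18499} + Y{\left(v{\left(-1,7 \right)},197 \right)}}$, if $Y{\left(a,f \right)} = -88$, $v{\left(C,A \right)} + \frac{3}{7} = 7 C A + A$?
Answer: $\frac{i \sqrt{30114762587}}{18499} \approx 9.3808 i$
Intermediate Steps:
$v{\left(C,A \right)} = - \frac{3}{7} + A + 7 A C$ ($v{\left(C,A \right)} = - \frac{3}{7} + \left(7 C A + A\right) = - \frac{3}{7} + \left(7 A C + A\right) = - \frac{3}{7} + \left(A + 7 A C\right) = - \frac{3}{7} + A + 7 A C$)
$\sqrt{\frac{1}{-18499} + Y{\left(v{\left(-1,7 \right)},197 \right)}} = \sqrt{\frac{1}{-18499} - 88} = \sqrt{- \frac{1}{18499} - 88} = \sqrt{- \frac{1627913}{18499}} = \frac{i \sqrt{30114762587}}{18499}$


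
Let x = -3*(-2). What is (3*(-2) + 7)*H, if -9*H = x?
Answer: -⅔ ≈ -0.66667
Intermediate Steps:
x = 6
H = -⅔ (H = -⅑*6 = -⅔ ≈ -0.66667)
(3*(-2) + 7)*H = (3*(-2) + 7)*(-⅔) = (-6 + 7)*(-⅔) = 1*(-⅔) = -⅔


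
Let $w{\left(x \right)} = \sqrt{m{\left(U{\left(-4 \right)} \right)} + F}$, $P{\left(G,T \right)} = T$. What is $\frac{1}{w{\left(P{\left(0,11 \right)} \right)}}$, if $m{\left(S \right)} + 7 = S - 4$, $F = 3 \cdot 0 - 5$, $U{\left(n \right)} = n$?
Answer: $- \frac{i \sqrt{5}}{10} \approx - 0.22361 i$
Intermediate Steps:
$F = -5$ ($F = 0 - 5 = -5$)
$m{\left(S \right)} = -11 + S$ ($m{\left(S \right)} = -7 + \left(S - 4\right) = -7 + \left(-4 + S\right) = -11 + S$)
$w{\left(x \right)} = 2 i \sqrt{5}$ ($w{\left(x \right)} = \sqrt{\left(-11 - 4\right) - 5} = \sqrt{-15 - 5} = \sqrt{-20} = 2 i \sqrt{5}$)
$\frac{1}{w{\left(P{\left(0,11 \right)} \right)}} = \frac{1}{2 i \sqrt{5}} = - \frac{i \sqrt{5}}{10}$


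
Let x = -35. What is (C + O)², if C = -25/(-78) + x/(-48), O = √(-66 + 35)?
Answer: -11641631/389376 + 655*I*√31/312 ≈ -29.898 + 11.689*I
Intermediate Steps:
O = I*√31 (O = √(-31) = I*√31 ≈ 5.5678*I)
C = 655/624 (C = -25/(-78) - 35/(-48) = -25*(-1/78) - 35*(-1/48) = 25/78 + 35/48 = 655/624 ≈ 1.0497)
(C + O)² = (655/624 + I*√31)²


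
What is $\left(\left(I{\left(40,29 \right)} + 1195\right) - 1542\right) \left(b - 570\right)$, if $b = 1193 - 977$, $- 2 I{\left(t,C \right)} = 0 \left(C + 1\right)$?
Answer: $122838$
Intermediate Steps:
$I{\left(t,C \right)} = 0$ ($I{\left(t,C \right)} = - \frac{0 \left(C + 1\right)}{2} = - \frac{0 \left(1 + C\right)}{2} = \left(- \frac{1}{2}\right) 0 = 0$)
$b = 216$ ($b = 1193 - 977 = 216$)
$\left(\left(I{\left(40,29 \right)} + 1195\right) - 1542\right) \left(b - 570\right) = \left(\left(0 + 1195\right) - 1542\right) \left(216 - 570\right) = \left(1195 - 1542\right) \left(-354\right) = \left(-347\right) \left(-354\right) = 122838$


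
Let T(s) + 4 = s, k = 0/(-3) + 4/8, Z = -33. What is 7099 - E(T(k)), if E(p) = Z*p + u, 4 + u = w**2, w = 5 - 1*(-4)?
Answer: 13813/2 ≈ 6906.5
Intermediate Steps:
k = 1/2 (k = 0*(-1/3) + 4*(1/8) = 0 + 1/2 = 1/2 ≈ 0.50000)
T(s) = -4 + s
w = 9 (w = 5 + 4 = 9)
u = 77 (u = -4 + 9**2 = -4 + 81 = 77)
E(p) = 77 - 33*p (E(p) = -33*p + 77 = 77 - 33*p)
7099 - E(T(k)) = 7099 - (77 - 33*(-4 + 1/2)) = 7099 - (77 - 33*(-7/2)) = 7099 - (77 + 231/2) = 7099 - 1*385/2 = 7099 - 385/2 = 13813/2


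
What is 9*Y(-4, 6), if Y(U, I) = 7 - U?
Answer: 99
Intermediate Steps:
9*Y(-4, 6) = 9*(7 - 1*(-4)) = 9*(7 + 4) = 9*11 = 99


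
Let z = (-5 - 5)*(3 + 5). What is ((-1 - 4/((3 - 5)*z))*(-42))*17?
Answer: 14637/20 ≈ 731.85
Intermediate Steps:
z = -80 (z = -10*8 = -80)
((-1 - 4/((3 - 5)*z))*(-42))*17 = ((-1 - 4/((3 - 5)*(-80)))*(-42))*17 = ((-1 - 4*(-1)/((-2)*80))*(-42))*17 = ((-1 - (-2)*(-1)/80)*(-42))*17 = ((-1 - 4*1/160)*(-42))*17 = ((-1 - 1/40)*(-42))*17 = -41/40*(-42)*17 = (861/20)*17 = 14637/20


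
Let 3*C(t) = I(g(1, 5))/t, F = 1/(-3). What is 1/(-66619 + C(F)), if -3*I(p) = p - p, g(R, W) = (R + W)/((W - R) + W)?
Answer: -1/66619 ≈ -1.5011e-5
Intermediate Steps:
F = -⅓ ≈ -0.33333
g(R, W) = (R + W)/(-R + 2*W)
I(p) = 0 (I(p) = -(p - p)/3 = -⅓*0 = 0)
C(t) = 0 (C(t) = (0/t)/3 = (⅓)*0 = 0)
1/(-66619 + C(F)) = 1/(-66619 + 0) = 1/(-66619) = -1/66619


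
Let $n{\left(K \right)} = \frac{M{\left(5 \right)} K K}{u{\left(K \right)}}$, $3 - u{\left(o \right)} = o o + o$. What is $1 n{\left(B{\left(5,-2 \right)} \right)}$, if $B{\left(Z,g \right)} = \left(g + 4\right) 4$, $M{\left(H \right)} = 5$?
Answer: $- \frac{320}{69} \approx -4.6377$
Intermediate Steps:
$B{\left(Z,g \right)} = 16 + 4 g$ ($B{\left(Z,g \right)} = \left(4 + g\right) 4 = 16 + 4 g$)
$u{\left(o \right)} = 3 - o - o^{2}$ ($u{\left(o \right)} = 3 - \left(o o + o\right) = 3 - \left(o^{2} + o\right) = 3 - \left(o + o^{2}\right) = 3 - o - o^{2}$)
$n{\left(K \right)} = \frac{5 K^{2}}{3 - K - K^{2}}$ ($n{\left(K \right)} = \frac{5 K K}{3 - K - K^{2}} = \frac{5 K^{2}}{3 - K - K^{2}}$)
$1 n{\left(B{\left(5,-2 \right)} \right)} = 1 \left(- \frac{5 \left(16 + 4 \left(-2\right)\right)^{2}}{-3 + \left(16 + 4 \left(-2\right)\right) + \left(16 + 4 \left(-2\right)\right)^{2}}\right) = 1 \left(- \frac{5 \left(16 - 8\right)^{2}}{-3 + \left(16 - 8\right) + \left(16 - 8\right)^{2}}\right) = 1 \left(- \frac{5 \cdot 8^{2}}{-3 + 8 + 8^{2}}\right) = 1 \left(\left(-5\right) 64 \frac{1}{-3 + 8 + 64}\right) = 1 \left(\left(-5\right) 64 \cdot \frac{1}{69}\right) = 1 \left(- \frac{320}{69}\right) = - \frac{320}{69}$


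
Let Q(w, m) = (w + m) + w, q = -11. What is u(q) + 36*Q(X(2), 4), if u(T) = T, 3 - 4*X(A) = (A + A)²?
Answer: -101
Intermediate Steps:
X(A) = ¾ - A² (X(A) = ¾ - (A + A)²/4 = ¾ - 4*A²/4 = ¾ - A²)
Q(w, m) = m + 2*w (Q(w, m) = (m + w) + w = m + 2*w)
u(q) + 36*Q(X(2), 4) = -11 + 36*(4 + 2*(¾ - 1*2²)) = -11 + 36*(4 + 2*(¾ - 1*4)) = -11 + 36*(4 + 2*(¾ - 4)) = -11 + 36*(4 + 2*(-13/4)) = -11 + 36*(4 - 13/2) = -11 + 36*(-5/2) = -11 - 90 = -101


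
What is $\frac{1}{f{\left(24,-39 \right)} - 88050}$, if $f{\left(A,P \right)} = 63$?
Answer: $- \frac{1}{87987} \approx -1.1365 \cdot 10^{-5}$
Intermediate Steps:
$\frac{1}{f{\left(24,-39 \right)} - 88050} = \frac{1}{63 - 88050} = \frac{1}{-87987} = - \frac{1}{87987}$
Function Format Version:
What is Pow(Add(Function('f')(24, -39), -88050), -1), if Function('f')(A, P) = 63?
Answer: Rational(-1, 87987) ≈ -1.1365e-5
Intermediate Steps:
Pow(Add(Function('f')(24, -39), -88050), -1) = Pow(Add(63, -88050), -1) = Pow(-87987, -1) = Rational(-1, 87987)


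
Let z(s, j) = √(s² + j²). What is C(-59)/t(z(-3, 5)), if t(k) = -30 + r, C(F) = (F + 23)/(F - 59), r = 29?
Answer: -18/59 ≈ -0.30508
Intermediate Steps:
C(F) = (23 + F)/(-59 + F)
z(s, j) = √(j² + s²)
t(k) = -1 (t(k) = -30 + 29 = -1)
C(-59)/t(z(-3, 5)) = ((23 - 59)/(-59 - 59))/(-1) = (-36/(-118))*(-1) = -1/118*(-36)*(-1) = (18/59)*(-1) = -18/59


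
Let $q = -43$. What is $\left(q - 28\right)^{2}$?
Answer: $5041$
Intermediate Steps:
$\left(q - 28\right)^{2} = \left(-43 - 28\right)^{2} = \left(-71\right)^{2} = 5041$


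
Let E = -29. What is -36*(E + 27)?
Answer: 72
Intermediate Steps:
-36*(E + 27) = -36*(-29 + 27) = -36*(-2) = 72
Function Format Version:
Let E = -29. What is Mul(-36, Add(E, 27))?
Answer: 72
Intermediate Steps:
Mul(-36, Add(E, 27)) = Mul(-36, Add(-29, 27)) = Mul(-36, -2) = 72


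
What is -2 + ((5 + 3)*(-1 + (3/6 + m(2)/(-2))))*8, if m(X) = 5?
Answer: -194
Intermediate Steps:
-2 + ((5 + 3)*(-1 + (3/6 + m(2)/(-2))))*8 = -2 + ((5 + 3)*(-1 + (3/6 + 5/(-2))))*8 = -2 + (8*(-1 + (3*(⅙) + 5*(-½))))*8 = -2 + (8*(-1 + (½ - 5/2)))*8 = -2 + (8*(-1 - 2))*8 = -2 + (8*(-3))*8 = -2 - 24*8 = -2 - 192 = -194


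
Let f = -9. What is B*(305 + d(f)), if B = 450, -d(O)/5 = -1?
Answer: 139500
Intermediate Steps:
d(O) = 5 (d(O) = -5*(-1) = 5)
B*(305 + d(f)) = 450*(305 + 5) = 450*310 = 139500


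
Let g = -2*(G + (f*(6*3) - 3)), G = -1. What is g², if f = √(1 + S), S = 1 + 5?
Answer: 9136 - 576*√7 ≈ 7612.0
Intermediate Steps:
S = 6
f = √7 (f = √(1 + 6) = √7 ≈ 2.6458)
g = 8 - 36*√7 (g = -2*(-1 + (√7*(6*3) - 3)) = -2*(-1 + (√7*18 - 3)) = -2*(-1 + (18*√7 - 3)) = -2*(-1 + (-3 + 18*√7)) = -2*(-4 + 18*√7) = 8 - 36*√7 ≈ -87.247)
g² = (8 - 36*√7)²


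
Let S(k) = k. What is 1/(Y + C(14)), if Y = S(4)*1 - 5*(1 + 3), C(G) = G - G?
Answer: -1/16 ≈ -0.062500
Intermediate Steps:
C(G) = 0
Y = -16 (Y = 4*1 - 5*(1 + 3) = 4 - 5*4 = 4 - 20 = -16)
1/(Y + C(14)) = 1/(-16 + 0) = 1/(-16) = -1/16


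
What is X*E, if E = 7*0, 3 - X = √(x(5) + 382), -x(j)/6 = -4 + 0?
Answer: 0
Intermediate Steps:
x(j) = 24 (x(j) = -6*(-4 + 0) = -6*(-4) = 24)
X = 3 - √406 (X = 3 - √(24 + 382) = 3 - √406 ≈ -17.149)
E = 0
X*E = (3 - √406)*0 = 0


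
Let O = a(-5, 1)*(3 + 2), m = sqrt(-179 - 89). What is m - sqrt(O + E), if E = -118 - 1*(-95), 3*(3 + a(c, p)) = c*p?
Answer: I*(-sqrt(417) + 6*sqrt(67))/3 ≈ 9.5638*I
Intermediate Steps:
a(c, p) = -3 + c*p/3 (a(c, p) = -3 + (c*p)/3 = -3 + c*p/3)
m = 2*I*sqrt(67) (m = sqrt(-268) = 2*I*sqrt(67) ≈ 16.371*I)
E = -23 (E = -118 + 95 = -23)
O = -70/3 (O = (-3 + (1/3)*(-5)*1)*(3 + 2) = (-3 - 5/3)*5 = -14/3*5 = -70/3 ≈ -23.333)
m - sqrt(O + E) = 2*I*sqrt(67) - sqrt(-70/3 - 23) = 2*I*sqrt(67) - sqrt(-139/3) = 2*I*sqrt(67) - I*sqrt(417)/3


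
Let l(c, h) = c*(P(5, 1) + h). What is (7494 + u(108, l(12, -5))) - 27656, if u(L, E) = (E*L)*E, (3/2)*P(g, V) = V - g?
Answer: 893950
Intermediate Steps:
P(g, V) = -2*g/3 + 2*V/3 (P(g, V) = 2*(V - g)/3 = -2*g/3 + 2*V/3)
l(c, h) = c*(-8/3 + h) (l(c, h) = c*((-2/3*5 + (2/3)*1) + h) = c*((-10/3 + 2/3) + h) = c*(-8/3 + h))
u(L, E) = L*E**2
(7494 + u(108, l(12, -5))) - 27656 = (7494 + 108*((1/3)*12*(-8 + 3*(-5)))**2) - 27656 = (7494 + 108*((1/3)*12*(-8 - 15))**2) - 27656 = (7494 + 108*((1/3)*12*(-23))**2) - 27656 = (7494 + 108*(-92)**2) - 27656 = (7494 + 108*8464) - 27656 = (7494 + 914112) - 27656 = 921606 - 27656 = 893950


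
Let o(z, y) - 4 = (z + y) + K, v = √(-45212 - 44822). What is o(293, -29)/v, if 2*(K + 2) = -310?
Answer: -111*I*√90034/90034 ≈ -0.36993*I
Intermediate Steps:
K = -157 (K = -2 + (½)*(-310) = -2 - 155 = -157)
v = I*√90034 (v = √(-90034) = I*√90034 ≈ 300.06*I)
o(z, y) = -153 + y + z (o(z, y) = 4 + ((z + y) - 157) = 4 + ((y + z) - 157) = 4 + (-157 + y + z) = -153 + y + z)
o(293, -29)/v = (-153 - 29 + 293)/((I*√90034)) = 111*(-I*√90034/90034) = -111*I*√90034/90034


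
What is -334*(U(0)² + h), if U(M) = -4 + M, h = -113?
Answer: 32398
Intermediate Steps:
-334*(U(0)² + h) = -334*((-4 + 0)² - 113) = -334*((-4)² - 113) = -334*(16 - 113) = -334*(-97) = 32398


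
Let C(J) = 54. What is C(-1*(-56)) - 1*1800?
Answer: -1746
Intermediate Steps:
C(-1*(-56)) - 1*1800 = 54 - 1*1800 = 54 - 1800 = -1746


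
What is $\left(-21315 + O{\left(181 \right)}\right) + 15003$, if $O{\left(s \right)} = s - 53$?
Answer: $-6184$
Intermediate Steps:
$O{\left(s \right)} = -53 + s$ ($O{\left(s \right)} = s - 53 = -53 + s$)
$\left(-21315 + O{\left(181 \right)}\right) + 15003 = \left(-21315 + \left(-53 + 181\right)\right) + 15003 = \left(-21315 + 128\right) + 15003 = -21187 + 15003 = -6184$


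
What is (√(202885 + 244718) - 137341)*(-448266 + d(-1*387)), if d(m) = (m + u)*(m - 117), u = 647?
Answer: 79562465346 - 579306*√447603 ≈ 7.9175e+10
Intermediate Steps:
d(m) = (-117 + m)*(647 + m) (d(m) = (m + 647)*(m - 117) = (647 + m)*(-117 + m) = (-117 + m)*(647 + m))
(√(202885 + 244718) - 137341)*(-448266 + d(-1*387)) = (√(202885 + 244718) - 137341)*(-448266 + (-75699 + (-1*387)² + 530*(-1*387))) = (√447603 - 137341)*(-448266 + (-75699 + (-387)² + 530*(-387))) = (-137341 + √447603)*(-448266 + (-75699 + 149769 - 205110)) = (-137341 + √447603)*(-448266 - 131040) = (-137341 + √447603)*(-579306) = 79562465346 - 579306*√447603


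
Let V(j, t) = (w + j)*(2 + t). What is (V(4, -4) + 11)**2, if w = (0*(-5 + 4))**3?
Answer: 9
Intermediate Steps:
w = 0 (w = (0*(-1))**3 = 0**3 = 0)
V(j, t) = j*(2 + t) (V(j, t) = (0 + j)*(2 + t) = j*(2 + t))
(V(4, -4) + 11)**2 = (4*(2 - 4) + 11)**2 = (4*(-2) + 11)**2 = (-8 + 11)**2 = 3**2 = 9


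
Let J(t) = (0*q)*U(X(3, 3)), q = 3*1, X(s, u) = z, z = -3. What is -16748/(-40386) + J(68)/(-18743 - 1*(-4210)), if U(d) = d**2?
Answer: 158/381 ≈ 0.41470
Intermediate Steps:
X(s, u) = -3
q = 3
J(t) = 0 (J(t) = (0*3)*(-3)**2 = 0*9 = 0)
-16748/(-40386) + J(68)/(-18743 - 1*(-4210)) = -16748/(-40386) + 0/(-18743 - 1*(-4210)) = -16748*(-1/40386) + 0/(-18743 + 4210) = 158/381 + 0/(-14533) = 158/381 + 0*(-1/14533) = 158/381 + 0 = 158/381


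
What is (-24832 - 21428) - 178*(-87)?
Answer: -30774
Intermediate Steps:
(-24832 - 21428) - 178*(-87) = -46260 + 15486 = -30774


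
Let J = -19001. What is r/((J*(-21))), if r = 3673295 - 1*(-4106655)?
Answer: 7779950/399021 ≈ 19.498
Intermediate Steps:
r = 7779950 (r = 3673295 + 4106655 = 7779950)
r/((J*(-21))) = 7779950/((-19001*(-21))) = 7779950/399021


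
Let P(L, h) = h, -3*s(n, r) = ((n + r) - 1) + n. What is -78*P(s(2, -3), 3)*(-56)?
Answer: 13104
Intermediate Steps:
s(n, r) = 1/3 - 2*n/3 - r/3 (s(n, r) = -(((n + r) - 1) + n)/3 = -((-1 + n + r) + n)/3 = -(-1 + r + 2*n)/3 = 1/3 - 2*n/3 - r/3)
-78*P(s(2, -3), 3)*(-56) = -78*3*(-56) = -234*(-56) = 13104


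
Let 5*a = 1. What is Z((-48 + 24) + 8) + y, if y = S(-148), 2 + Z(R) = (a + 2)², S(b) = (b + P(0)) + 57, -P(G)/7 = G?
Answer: -2204/25 ≈ -88.160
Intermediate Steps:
a = ⅕ (a = (⅕)*1 = ⅕ ≈ 0.20000)
P(G) = -7*G
S(b) = 57 + b (S(b) = (b - 7*0) + 57 = (b + 0) + 57 = b + 57 = 57 + b)
Z(R) = 71/25 (Z(R) = -2 + (⅕ + 2)² = -2 + (11/5)² = -2 + 121/25 = 71/25)
y = -91 (y = 57 - 148 = -91)
Z((-48 + 24) + 8) + y = 71/25 - 91 = -2204/25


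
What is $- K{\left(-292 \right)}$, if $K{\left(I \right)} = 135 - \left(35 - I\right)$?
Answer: $192$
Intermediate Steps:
$K{\left(I \right)} = 100 + I$ ($K{\left(I \right)} = 135 + \left(-35 + I\right) = 100 + I$)
$- K{\left(-292 \right)} = - (100 - 292) = \left(-1\right) \left(-192\right) = 192$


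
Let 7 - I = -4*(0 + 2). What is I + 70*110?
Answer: 7715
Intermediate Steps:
I = 15 (I = 7 - (-4)*(0 + 2) = 7 - (-4)*2 = 7 - 1*(-8) = 7 + 8 = 15)
I + 70*110 = 15 + 70*110 = 15 + 7700 = 7715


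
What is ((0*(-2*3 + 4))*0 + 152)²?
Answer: 23104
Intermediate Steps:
((0*(-2*3 + 4))*0 + 152)² = ((0*(-6 + 4))*0 + 152)² = ((0*(-2))*0 + 152)² = (0*0 + 152)² = (0 + 152)² = 152² = 23104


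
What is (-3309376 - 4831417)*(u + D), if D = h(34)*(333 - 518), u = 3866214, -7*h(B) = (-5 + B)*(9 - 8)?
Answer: -220362010428359/7 ≈ -3.1480e+13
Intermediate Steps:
h(B) = 5/7 - B/7 (h(B) = -(-5 + B)*(9 - 8)/7 = -(-5 + B)/7 = 5/7 - B/7)
D = 5365/7 (D = (5/7 - ⅐*34)*(333 - 518) = (5/7 - 34/7)*(-185) = -29/7*(-185) = 5365/7 ≈ 766.43)
(-3309376 - 4831417)*(u + D) = (-3309376 - 4831417)*(3866214 + 5365/7) = -8140793*27068863/7 = -220362010428359/7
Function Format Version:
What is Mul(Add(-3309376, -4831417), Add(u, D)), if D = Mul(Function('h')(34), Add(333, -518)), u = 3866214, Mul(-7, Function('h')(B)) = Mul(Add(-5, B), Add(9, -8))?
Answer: Rational(-220362010428359, 7) ≈ -3.1480e+13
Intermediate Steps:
Function('h')(B) = Add(Rational(5, 7), Mul(Rational(-1, 7), B)) (Function('h')(B) = Mul(Rational(-1, 7), Mul(Add(-5, B), Add(9, -8))) = Mul(Rational(-1, 7), Mul(Add(-5, B), 1)) = Mul(Rational(-1, 7), Add(-5, B)) = Add(Rational(5, 7), Mul(Rational(-1, 7), B)))
D = Rational(5365, 7) (D = Mul(Add(Rational(5, 7), Mul(Rational(-1, 7), 34)), Add(333, -518)) = Mul(Add(Rational(5, 7), Rational(-34, 7)), -185) = Mul(Rational(-29, 7), -185) = Rational(5365, 7) ≈ 766.43)
Mul(Add(-3309376, -4831417), Add(u, D)) = Mul(Add(-3309376, -4831417), Add(3866214, Rational(5365, 7))) = Mul(-8140793, Rational(27068863, 7)) = Rational(-220362010428359, 7)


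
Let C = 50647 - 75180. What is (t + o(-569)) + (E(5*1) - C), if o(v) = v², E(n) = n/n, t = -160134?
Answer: 188161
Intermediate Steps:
C = -24533
E(n) = 1
(t + o(-569)) + (E(5*1) - C) = (-160134 + (-569)²) + (1 - 1*(-24533)) = (-160134 + 323761) + (1 + 24533) = 163627 + 24534 = 188161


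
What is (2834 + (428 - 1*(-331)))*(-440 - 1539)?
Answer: -7110547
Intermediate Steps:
(2834 + (428 - 1*(-331)))*(-440 - 1539) = (2834 + (428 + 331))*(-1979) = (2834 + 759)*(-1979) = 3593*(-1979) = -7110547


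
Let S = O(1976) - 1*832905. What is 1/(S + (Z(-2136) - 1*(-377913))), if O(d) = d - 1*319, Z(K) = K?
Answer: -1/455471 ≈ -2.1955e-6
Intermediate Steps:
O(d) = -319 + d (O(d) = d - 319 = -319 + d)
S = -831248 (S = (-319 + 1976) - 1*832905 = 1657 - 832905 = -831248)
1/(S + (Z(-2136) - 1*(-377913))) = 1/(-831248 + (-2136 - 1*(-377913))) = 1/(-831248 + (-2136 + 377913)) = 1/(-831248 + 375777) = 1/(-455471) = -1/455471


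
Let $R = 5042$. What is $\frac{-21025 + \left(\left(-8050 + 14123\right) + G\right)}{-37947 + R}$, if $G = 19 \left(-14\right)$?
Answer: $\frac{15218}{32905} \approx 0.46248$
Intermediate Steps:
$G = -266$
$\frac{-21025 + \left(\left(-8050 + 14123\right) + G\right)}{-37947 + R} = \frac{-21025 + \left(\left(-8050 + 14123\right) - 266\right)}{-37947 + 5042} = \frac{-21025 + \left(6073 - 266\right)}{-32905} = \left(-21025 + 5807\right) \left(- \frac{1}{32905}\right) = \left(-15218\right) \left(- \frac{1}{32905}\right) = \frac{15218}{32905}$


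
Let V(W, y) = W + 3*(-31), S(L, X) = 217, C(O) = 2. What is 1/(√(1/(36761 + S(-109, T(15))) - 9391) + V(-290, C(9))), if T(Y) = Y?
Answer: -14162574/5771526239 - I*√12840994960266/5771526239 ≈ -0.0024539 - 0.00062088*I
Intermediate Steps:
V(W, y) = -93 + W (V(W, y) = W - 93 = -93 + W)
1/(√(1/(36761 + S(-109, T(15))) - 9391) + V(-290, C(9))) = 1/(√(1/(36761 + 217) - 9391) + (-93 - 290)) = 1/(√(1/36978 - 9391) - 383) = 1/(√(-347260397/36978) - 383) = 1/(I*√12840994960266/36978 - 383) = 1/(-383 + I*√12840994960266/36978)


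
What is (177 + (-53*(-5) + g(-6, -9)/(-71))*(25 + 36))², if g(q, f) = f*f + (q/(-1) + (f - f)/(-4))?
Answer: 1333967250625/5041 ≈ 2.6462e+8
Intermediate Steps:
g(q, f) = f² - q (g(q, f) = f² + (q*(-1) + 0*(-¼)) = f² + (-q + 0) = f² - q)
(177 + (-53*(-5) + g(-6, -9)/(-71))*(25 + 36))² = (177 + (-53*(-5) + ((-9)² - 1*(-6))/(-71))*(25 + 36))² = (177 + (265 + (81 + 6)*(-1/71))*61)² = (177 + (265 + 87*(-1/71))*61)² = (177 + (265 - 87/71)*61)² = (177 + (18728/71)*61)² = (177 + 1142408/71)² = (1154975/71)² = 1333967250625/5041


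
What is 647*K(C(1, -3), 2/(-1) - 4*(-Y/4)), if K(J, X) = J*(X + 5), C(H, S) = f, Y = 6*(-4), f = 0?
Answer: 0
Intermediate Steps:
Y = -24
C(H, S) = 0
K(J, X) = J*(5 + X)
647*K(C(1, -3), 2/(-1) - 4*(-Y/4)) = 647*(0*(5 + (2/(-1) - 4/((-4/(-24)))))) = 647*(0*(5 + (2*(-1) - 4/((-4*(-1/24)))))) = 647*(0*(5 + (-2 - 4/⅙))) = 647*(0*(5 + (-2 - 4*6))) = 647*(0*(5 + (-2 - 24))) = 647*(0*(5 - 26)) = 647*(0*(-21)) = 647*0 = 0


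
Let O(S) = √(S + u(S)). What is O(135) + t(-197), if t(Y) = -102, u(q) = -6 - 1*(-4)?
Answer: -102 + √133 ≈ -90.467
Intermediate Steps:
u(q) = -2 (u(q) = -6 + 4 = -2)
O(S) = √(-2 + S) (O(S) = √(S - 2) = √(-2 + S))
O(135) + t(-197) = √(-2 + 135) - 102 = √133 - 102 = -102 + √133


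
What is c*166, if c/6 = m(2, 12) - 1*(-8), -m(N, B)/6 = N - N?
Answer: 7968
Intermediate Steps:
m(N, B) = 0 (m(N, B) = -6*(N - N) = -6*0 = 0)
c = 48 (c = 6*(0 - 1*(-8)) = 6*(0 + 8) = 6*8 = 48)
c*166 = 48*166 = 7968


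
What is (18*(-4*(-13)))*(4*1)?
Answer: 3744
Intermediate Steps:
(18*(-4*(-13)))*(4*1) = (18*52)*4 = 936*4 = 3744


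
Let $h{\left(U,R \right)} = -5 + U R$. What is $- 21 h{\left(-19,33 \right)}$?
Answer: $13272$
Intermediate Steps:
$h{\left(U,R \right)} = -5 + R U$
$- 21 h{\left(-19,33 \right)} = - 21 \left(-5 + 33 \left(-19\right)\right) = - 21 \left(-5 - 627\right) = \left(-21\right) \left(-632\right) = 13272$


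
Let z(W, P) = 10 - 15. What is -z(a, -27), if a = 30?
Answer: 5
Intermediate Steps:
z(W, P) = -5
-z(a, -27) = -1*(-5) = 5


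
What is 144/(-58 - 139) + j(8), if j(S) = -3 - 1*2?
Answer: -1129/197 ≈ -5.7310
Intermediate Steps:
j(S) = -5 (j(S) = -3 - 2 = -5)
144/(-58 - 139) + j(8) = 144/(-58 - 139) - 5 = 144/(-197) - 5 = -1/197*144 - 5 = -144/197 - 5 = -1129/197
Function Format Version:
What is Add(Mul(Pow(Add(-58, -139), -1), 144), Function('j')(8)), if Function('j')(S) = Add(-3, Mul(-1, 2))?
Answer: Rational(-1129, 197) ≈ -5.7310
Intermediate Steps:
Function('j')(S) = -5 (Function('j')(S) = Add(-3, -2) = -5)
Add(Mul(Pow(Add(-58, -139), -1), 144), Function('j')(8)) = Add(Mul(Pow(Add(-58, -139), -1), 144), -5) = Add(Mul(Pow(-197, -1), 144), -5) = Add(Mul(Rational(-1, 197), 144), -5) = Add(Rational(-144, 197), -5) = Rational(-1129, 197)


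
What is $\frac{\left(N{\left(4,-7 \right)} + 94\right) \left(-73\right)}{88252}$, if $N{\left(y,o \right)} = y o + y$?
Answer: $- \frac{2555}{44126} \approx -0.057902$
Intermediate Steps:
$N{\left(y,o \right)} = y + o y$ ($N{\left(y,o \right)} = o y + y = y + o y$)
$\frac{\left(N{\left(4,-7 \right)} + 94\right) \left(-73\right)}{88252} = \frac{\left(4 \left(1 - 7\right) + 94\right) \left(-73\right)}{88252} = \left(4 \left(-6\right) + 94\right) \left(-73\right) \frac{1}{88252} = \left(-24 + 94\right) \left(-73\right) \frac{1}{88252} = 70 \left(-73\right) \frac{1}{88252} = \left(-5110\right) \frac{1}{88252} = - \frac{2555}{44126}$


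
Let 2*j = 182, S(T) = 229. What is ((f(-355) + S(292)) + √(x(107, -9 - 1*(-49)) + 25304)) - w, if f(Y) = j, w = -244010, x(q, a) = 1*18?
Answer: 244330 + √25322 ≈ 2.4449e+5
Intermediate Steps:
x(q, a) = 18
j = 91 (j = (½)*182 = 91)
f(Y) = 91
((f(-355) + S(292)) + √(x(107, -9 - 1*(-49)) + 25304)) - w = ((91 + 229) + √(18 + 25304)) - 1*(-244010) = (320 + √25322) + 244010 = 244330 + √25322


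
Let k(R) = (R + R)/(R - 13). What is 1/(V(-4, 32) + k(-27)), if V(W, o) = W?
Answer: -20/53 ≈ -0.37736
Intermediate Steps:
k(R) = 2*R/(-13 + R) (k(R) = (2*R)/(-13 + R) = 2*R/(-13 + R))
1/(V(-4, 32) + k(-27)) = 1/(-4 + 2*(-27)/(-13 - 27)) = 1/(-4 + 2*(-27)/(-40)) = 1/(-4 + 2*(-27)*(-1/40)) = 1/(-4 + 27/20) = 1/(-53/20) = -20/53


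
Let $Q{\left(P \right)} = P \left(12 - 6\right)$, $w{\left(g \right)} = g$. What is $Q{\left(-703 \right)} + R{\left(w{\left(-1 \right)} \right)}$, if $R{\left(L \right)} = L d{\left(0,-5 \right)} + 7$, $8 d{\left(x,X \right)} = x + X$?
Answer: $- \frac{33683}{8} \approx -4210.4$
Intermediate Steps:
$d{\left(x,X \right)} = \frac{X}{8} + \frac{x}{8}$ ($d{\left(x,X \right)} = \frac{x + X}{8} = \frac{X + x}{8} = \frac{X}{8} + \frac{x}{8}$)
$R{\left(L \right)} = 7 - \frac{5 L}{8}$ ($R{\left(L \right)} = L \left(\frac{1}{8} \left(-5\right) + \frac{1}{8} \cdot 0\right) + 7 = L \left(- \frac{5}{8} + 0\right) + 7 = L \left(- \frac{5}{8}\right) + 7 = - \frac{5 L}{8} + 7 = 7 - \frac{5 L}{8}$)
$Q{\left(P \right)} = 6 P$ ($Q{\left(P \right)} = P 6 = 6 P$)
$Q{\left(-703 \right)} + R{\left(w{\left(-1 \right)} \right)} = 6 \left(-703\right) + \left(7 - - \frac{5}{8}\right) = -4218 + \left(7 + \frac{5}{8}\right) = -4218 + \frac{61}{8} = - \frac{33683}{8}$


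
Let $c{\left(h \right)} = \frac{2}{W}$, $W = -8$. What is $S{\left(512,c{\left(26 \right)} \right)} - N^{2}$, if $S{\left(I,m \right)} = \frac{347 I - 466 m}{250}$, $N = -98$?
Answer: $- \frac{4446439}{500} \approx -8892.9$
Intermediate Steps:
$c{\left(h \right)} = - \frac{1}{4}$ ($c{\left(h \right)} = \frac{2}{-8} = 2 \left(- \frac{1}{8}\right) = - \frac{1}{4}$)
$S{\left(I,m \right)} = - \frac{233 m}{125} + \frac{347 I}{250}$ ($S{\left(I,m \right)} = \left(- 466 m + 347 I\right) \frac{1}{250} = - \frac{233 m}{125} + \frac{347 I}{250}$)
$S{\left(512,c{\left(26 \right)} \right)} - N^{2} = \left(\left(- \frac{233}{125}\right) \left(- \frac{1}{4}\right) + \frac{347}{250} \cdot 512\right) - \left(-98\right)^{2} = \left(\frac{233}{500} + \frac{88832}{125}\right) - 9604 = \frac{355561}{500} - 9604 = - \frac{4446439}{500}$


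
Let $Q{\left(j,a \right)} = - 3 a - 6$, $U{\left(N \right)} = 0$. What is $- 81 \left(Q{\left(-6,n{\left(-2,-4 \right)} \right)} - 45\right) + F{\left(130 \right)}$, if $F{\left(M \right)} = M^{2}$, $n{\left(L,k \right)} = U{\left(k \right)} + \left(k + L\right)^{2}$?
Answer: $29779$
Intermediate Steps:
$n{\left(L,k \right)} = \left(L + k\right)^{2}$ ($n{\left(L,k \right)} = 0 + \left(k + L\right)^{2} = 0 + \left(L + k\right)^{2} = \left(L + k\right)^{2}$)
$Q{\left(j,a \right)} = -6 - 3 a$
$- 81 \left(Q{\left(-6,n{\left(-2,-4 \right)} \right)} - 45\right) + F{\left(130 \right)} = - 81 \left(\left(-6 - 3 \left(-2 - 4\right)^{2}\right) - 45\right) + 130^{2} = - 81 \left(\left(-6 - 3 \left(-6\right)^{2}\right) - 45\right) + 16900 = - 81 \left(\left(-6 - 108\right) - 45\right) + 16900 = - 81 \left(-114 - 45\right) + 16900 = \left(-81\right) \left(-159\right) + 16900 = 12879 + 16900 = 29779$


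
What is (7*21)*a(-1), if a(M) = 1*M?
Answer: -147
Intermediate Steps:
a(M) = M
(7*21)*a(-1) = (7*21)*(-1) = 147*(-1) = -147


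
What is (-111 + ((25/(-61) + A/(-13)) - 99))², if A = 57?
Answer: 29012990224/628849 ≈ 46137.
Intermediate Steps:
(-111 + ((25/(-61) + A/(-13)) - 99))² = (-111 + ((25/(-61) + 57/(-13)) - 99))² = (-111 + ((25*(-1/61) + 57*(-1/13)) - 99))² = (-111 + ((-25/61 - 57/13) - 99))² = (-111 + (-3802/793 - 99))² = (-111 - 82309/793)² = (-170332/793)² = 29012990224/628849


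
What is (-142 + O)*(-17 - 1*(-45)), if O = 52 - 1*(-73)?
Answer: -476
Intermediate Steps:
O = 125 (O = 52 + 73 = 125)
(-142 + O)*(-17 - 1*(-45)) = (-142 + 125)*(-17 - 1*(-45)) = -17*(-17 + 45) = -17*28 = -476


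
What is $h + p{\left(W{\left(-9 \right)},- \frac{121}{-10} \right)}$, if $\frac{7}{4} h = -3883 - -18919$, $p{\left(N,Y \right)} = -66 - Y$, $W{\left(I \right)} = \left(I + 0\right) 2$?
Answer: $\frac{85139}{10} \approx 8513.9$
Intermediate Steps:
$W{\left(I \right)} = 2 I$ ($W{\left(I \right)} = I 2 = 2 I$)
$h = 8592$ ($h = \frac{4 \left(-3883 - -18919\right)}{7} = \frac{4 \left(-3883 + 18919\right)}{7} = \frac{4}{7} \cdot 15036 = 8592$)
$h + p{\left(W{\left(-9 \right)},- \frac{121}{-10} \right)} = 8592 - \left(66 - \frac{121}{-10}\right) = 8592 - \left(66 - - \frac{121}{10}\right) = 8592 - \frac{781}{10} = \frac{85139}{10}$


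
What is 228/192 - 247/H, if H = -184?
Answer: 931/368 ≈ 2.5299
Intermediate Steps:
228/192 - 247/H = 228/192 - 247/(-184) = 228*(1/192) - 247*(-1/184) = 19/16 + 247/184 = 931/368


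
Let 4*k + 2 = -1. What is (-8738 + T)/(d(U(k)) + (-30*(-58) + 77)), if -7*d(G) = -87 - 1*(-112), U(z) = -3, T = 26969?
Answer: 127617/12694 ≈ 10.053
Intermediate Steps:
k = -¾ (k = -½ + (¼)*(-1) = -½ - ¼ = -¾ ≈ -0.75000)
d(G) = -25/7 (d(G) = -(-87 - 1*(-112))/7 = -(-87 + 112)/7 = -⅐*25 = -25/7)
(-8738 + T)/(d(U(k)) + (-30*(-58) + 77)) = (-8738 + 26969)/(-25/7 + (-30*(-58) + 77)) = 18231/(-25/7 + (1740 + 77)) = 18231/(-25/7 + 1817) = 18231/(12694/7) = 18231*(7/12694) = 127617/12694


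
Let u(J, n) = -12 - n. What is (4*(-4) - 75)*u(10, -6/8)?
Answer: 4095/4 ≈ 1023.8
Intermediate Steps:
(4*(-4) - 75)*u(10, -6/8) = (4*(-4) - 75)*(-12 - (-6)/8) = (-16 - 75)*(-12 - (-6)/8) = -91*(-12 - 1*(-¾)) = -91*(-12 + ¾) = -91*(-45/4) = 4095/4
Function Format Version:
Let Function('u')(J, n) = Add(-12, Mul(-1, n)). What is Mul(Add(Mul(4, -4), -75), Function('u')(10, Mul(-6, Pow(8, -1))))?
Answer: Rational(4095, 4) ≈ 1023.8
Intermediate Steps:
Mul(Add(Mul(4, -4), -75), Function('u')(10, Mul(-6, Pow(8, -1)))) = Mul(Add(Mul(4, -4), -75), Add(-12, Mul(-1, Mul(-6, Pow(8, -1))))) = Mul(Add(-16, -75), Add(-12, Mul(-1, Mul(-6, Rational(1, 8))))) = Mul(-91, Add(-12, Mul(-1, Rational(-3, 4)))) = Mul(-91, Add(-12, Rational(3, 4))) = Mul(-91, Rational(-45, 4)) = Rational(4095, 4)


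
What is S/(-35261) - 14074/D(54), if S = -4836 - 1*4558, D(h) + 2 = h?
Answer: -247887413/916786 ≈ -270.39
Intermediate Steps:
D(h) = -2 + h
S = -9394 (S = -4836 - 4558 = -9394)
S/(-35261) - 14074/D(54) = -9394/(-35261) - 14074/(-2 + 54) = -9394*(-1/35261) - 14074/52 = 9394/35261 - 14074*1/52 = 9394/35261 - 7037/26 = -247887413/916786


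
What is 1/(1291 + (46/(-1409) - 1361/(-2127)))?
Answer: 2996943/3870873220 ≈ 0.00077423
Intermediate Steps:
1/(1291 + (46/(-1409) - 1361/(-2127))) = 1/(1291 + (46*(-1/1409) - 1361*(-1/2127))) = 1/(1291 + (-46/1409 + 1361/2127)) = 1/(1291 + 1819807/2996943) = 1/(3870873220/2996943) = 2996943/3870873220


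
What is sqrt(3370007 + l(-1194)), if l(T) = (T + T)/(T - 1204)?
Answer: sqrt(4844726864813)/1199 ≈ 1835.8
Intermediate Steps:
l(T) = 2*T/(-1204 + T) (l(T) = (2*T)/(-1204 + T) = 2*T/(-1204 + T))
sqrt(3370007 + l(-1194)) = sqrt(3370007 + 2*(-1194)/(-1204 - 1194)) = sqrt(3370007 + 2*(-1194)/(-2398)) = sqrt(3370007 + 2*(-1194)*(-1/2398)) = sqrt(3370007 + 1194/1199) = sqrt(4040639587/1199) = sqrt(4844726864813)/1199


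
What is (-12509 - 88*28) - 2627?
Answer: -17600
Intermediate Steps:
(-12509 - 88*28) - 2627 = (-12509 - 2464) - 2627 = -14973 - 2627 = -17600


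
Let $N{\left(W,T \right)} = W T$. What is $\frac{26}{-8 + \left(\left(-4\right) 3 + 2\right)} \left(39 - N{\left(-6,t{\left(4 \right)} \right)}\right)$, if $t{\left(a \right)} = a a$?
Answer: $-195$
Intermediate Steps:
$t{\left(a \right)} = a^{2}$
$N{\left(W,T \right)} = T W$
$\frac{26}{-8 + \left(\left(-4\right) 3 + 2\right)} \left(39 - N{\left(-6,t{\left(4 \right)} \right)}\right) = \frac{26}{-8 + \left(\left(-4\right) 3 + 2\right)} \left(39 - 4^{2} \left(-6\right)\right) = \frac{26}{-8 + \left(-12 + 2\right)} \left(39 - 16 \left(-6\right)\right) = \frac{26}{-8 - 10} \left(39 - -96\right) = \frac{26}{-18} \left(39 + 96\right) = 26 \left(- \frac{1}{18}\right) 135 = \left(- \frac{13}{9}\right) 135 = -195$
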